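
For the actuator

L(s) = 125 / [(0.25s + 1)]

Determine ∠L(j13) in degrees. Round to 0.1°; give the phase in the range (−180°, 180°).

At ω = 13 rad/s:
pole (1 + j13·0.25) = 1 + j3.25 → |·| ≈ 3.4004, ∠ ≈ 72.90°
∠L = (0°) − (72.90°) = -72.90°

-72.9°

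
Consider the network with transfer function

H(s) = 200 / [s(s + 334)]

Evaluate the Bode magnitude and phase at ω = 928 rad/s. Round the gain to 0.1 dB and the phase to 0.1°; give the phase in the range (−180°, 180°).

At s = jω = j928:
pole (s+334): 334 + j928 → |·| = √(334²+928²) = √972740 ≈ 986.28, ∠ = arctan(928/334) ≈ 70.21°
pole at origin: |s| = 928, ∠ = 90.00° (in denominator)
|H| = 200 / 9.1527e+05 ≈ 0.00021851
Gain = 20 log₁₀(0.00021851) ≈ -73.21 dB
∠H = 0.00° − 160.21° = -160.21°

-73.2 dB, -160.2°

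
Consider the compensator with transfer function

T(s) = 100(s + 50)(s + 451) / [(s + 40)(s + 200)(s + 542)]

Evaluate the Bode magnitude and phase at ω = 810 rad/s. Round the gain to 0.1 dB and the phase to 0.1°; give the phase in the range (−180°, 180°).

At s = jω = j810:
zero (s+50): 50 + j810 → |·| = √(50²+810²) = √658600 ≈ 811.54, ∠ = arctan(810/50) ≈ 86.47°
zero (s+451): 451 + j810 → |·| = √(451²+810²) = √859501 ≈ 927.09, ∠ = arctan(810/451) ≈ 60.89°
pole (s+40): 40 + j810 → |·| = √(40²+810²) = √657700 ≈ 810.99, ∠ = arctan(810/40) ≈ 87.17°
pole (s+200): 200 + j810 → |·| = √(200²+810²) = √696100 ≈ 834.33, ∠ = arctan(810/200) ≈ 76.13°
pole (s+542): 542 + j810 → |·| = √(542²+810²) = √949864 ≈ 974.61, ∠ = arctan(810/542) ≈ 56.21°
|T| = 100 · 7.5237e+05 / 6.5945e+08 ≈ 0.11409
Gain = 20 log₁₀(0.11409) ≈ -18.86 dB
∠T = 147.36° − 219.51° = -72.15°

-18.9 dB, -72.2°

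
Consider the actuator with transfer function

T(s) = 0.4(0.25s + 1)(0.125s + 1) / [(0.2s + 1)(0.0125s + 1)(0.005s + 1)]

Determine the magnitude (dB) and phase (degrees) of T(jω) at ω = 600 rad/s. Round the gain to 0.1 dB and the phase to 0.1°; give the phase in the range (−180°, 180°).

3.9 dB, -64.6°

At ω = 600 rad/s:
zero (1 + j600·0.25) = 1 + j150 → |·| ≈ 150, ∠ ≈ 89.62°
zero (1 + j600·0.125) = 1 + j75 → |·| ≈ 75.007, ∠ ≈ 89.24°
pole (1 + j600·0.2) = 1 + j120 → |·| ≈ 120, ∠ ≈ 89.52°
pole (1 + j600·0.0125) = 1 + j7.5 → |·| ≈ 7.5664, ∠ ≈ 82.41°
pole (1 + j600·0.005) = 1 + j3 → |·| ≈ 3.1623, ∠ ≈ 71.57°
|T| = 0.4 · 150 · 75.007 / (120 · 7.5664 · 3.1623) ≈ 1.5674
Gain = 20 log₁₀(1.5674) ≈ 3.90 dB
∠T = (89.62° + 89.24°) − (89.52° + 82.41° + 71.57°) = -64.64°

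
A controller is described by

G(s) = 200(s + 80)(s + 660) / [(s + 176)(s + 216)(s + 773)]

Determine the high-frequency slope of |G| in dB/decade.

-20 dB/decade

Each pole contributes −20 dB/decade at high frequency; each zero contributes +20 dB/decade.
Net: 2 zero(s) − 3 pole(s) → -20 dB/decade.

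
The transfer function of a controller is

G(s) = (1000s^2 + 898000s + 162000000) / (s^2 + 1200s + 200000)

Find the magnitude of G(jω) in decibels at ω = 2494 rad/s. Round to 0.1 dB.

Substitute s = j2494:
Numerator: 1000(j2494)^2 + 898000(j2494) + 162000000 = -6058036000 + j2239612000
Denominator: (j2494)^2 + 1200(j2494) + 200000 = -6020036 + j2992800
|N| = √(6058036000² + 2239612000²) ≈ 6.4588e+09, ∠N ≈ 159.71°
|D| = √(6020036² + 2992800²) ≈ 6.7229e+06, ∠D ≈ 153.57°
|G| = 6.4588e+09 / 6.7229e+06 ≈ 960.72
Gain = 20 log₁₀(960.72) ≈ 59.65 dB

59.7 dB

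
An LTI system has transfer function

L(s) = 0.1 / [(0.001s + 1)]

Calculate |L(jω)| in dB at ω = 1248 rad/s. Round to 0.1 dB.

-24.1 dB

At ω = 1248 rad/s:
pole (1 + j1248·0.001) = 1 + j1.248 → |·| ≈ 1.5992, ∠ ≈ 51.30°
|L| = 0.1 · 1 / (1.5992) ≈ 0.062531
Gain = 20 log₁₀(0.062531) ≈ -24.08 dB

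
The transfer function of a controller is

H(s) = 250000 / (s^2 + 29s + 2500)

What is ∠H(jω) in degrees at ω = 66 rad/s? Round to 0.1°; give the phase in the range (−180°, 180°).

-134.1°

At s = jω = j66:
quadratic: (j66)² + 29·j66 + 2500 = -1856 + j1914 → |·| ≈ 2666.1, ∠ ≈ 134.12°
∠H = 0.00° − 134.12° = -134.12°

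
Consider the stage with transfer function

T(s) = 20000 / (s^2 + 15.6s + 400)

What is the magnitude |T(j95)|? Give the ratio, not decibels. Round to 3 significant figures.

2.29

At s = jω = j95:
quadratic: (j95)² + 15.6·j95 + 400 = -8625 + j1482 → |·| ≈ 8751.4, ∠ ≈ 170.25°
|T| = 20000 / 8751.4 ≈ 2.2853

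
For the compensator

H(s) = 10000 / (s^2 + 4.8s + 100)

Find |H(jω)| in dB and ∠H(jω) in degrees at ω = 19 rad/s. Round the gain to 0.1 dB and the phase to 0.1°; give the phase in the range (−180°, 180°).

At s = jω = j19:
quadratic: (j19)² + 4.8·j19 + 100 = -261 + j91.2 → |·| ≈ 276.48, ∠ ≈ 160.74°
|H| = 10000 / 276.48 ≈ 36.169
Gain = 20 log₁₀(36.169) ≈ 31.17 dB
∠H = 0.00° − 160.74° = -160.74°

31.2 dB, -160.7°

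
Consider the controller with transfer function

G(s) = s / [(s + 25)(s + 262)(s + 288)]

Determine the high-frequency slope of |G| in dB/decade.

Each pole contributes −20 dB/decade at high frequency; each zero contributes +20 dB/decade.
Net: 1 zero(s) − 3 pole(s) → -40 dB/decade.

-40 dB/decade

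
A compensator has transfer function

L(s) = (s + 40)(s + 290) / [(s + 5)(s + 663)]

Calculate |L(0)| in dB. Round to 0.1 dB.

L(0) = 1·40·290 / (5·663) ≈ 3.4992
20 log₁₀(3.4992) ≈ 10.88 dB

10.9 dB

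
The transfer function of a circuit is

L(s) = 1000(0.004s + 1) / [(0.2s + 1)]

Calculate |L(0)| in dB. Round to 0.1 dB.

60.0 dB

L(0) = 1000 · 1 / 1 = 1000
20 log₁₀(1000) ≈ 60.00 dB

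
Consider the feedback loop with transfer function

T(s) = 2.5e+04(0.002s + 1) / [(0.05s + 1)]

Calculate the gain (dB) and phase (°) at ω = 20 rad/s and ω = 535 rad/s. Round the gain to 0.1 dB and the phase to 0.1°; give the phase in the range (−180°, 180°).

ω = 20: 85.0 dB, -42.7°; ω = 535: 62.7 dB, -40.9°

At ω = 20 rad/s:
zero (1 + j20·0.002) = 1 + j0.04 → |·| ≈ 1.0008, ∠ ≈ 2.29°
pole (1 + j20·0.05) = 1 + j1 → |·| ≈ 1.4142, ∠ ≈ 45.00°
|T| = 2.5e+04 · 1.0008 / (1.4142) ≈ 17692
Gain = 20 log₁₀(17692) ≈ 84.96 dB
∠T = (2.29°) − (45.00°) = -42.71°

At ω = 535 rad/s:
zero (1 + j535·0.002) = 1 + j1.07 → |·| ≈ 1.4645, ∠ ≈ 46.94°
pole (1 + j535·0.05) = 1 + j26.75 → |·| ≈ 26.769, ∠ ≈ 87.86°
|T| = 2.5e+04 · 1.4645 / (26.769) ≈ 1367.7
Gain = 20 log₁₀(1367.7) ≈ 62.72 dB
∠T = (46.94°) − (87.86°) = -40.92°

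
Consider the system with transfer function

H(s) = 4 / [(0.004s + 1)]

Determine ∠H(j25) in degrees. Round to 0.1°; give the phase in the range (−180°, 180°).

-5.7°

At ω = 25 rad/s:
pole (1 + j25·0.004) = 1 + j0.1 → |·| ≈ 1.005, ∠ ≈ 5.71°
∠H = (0°) − (5.71°) = -5.71°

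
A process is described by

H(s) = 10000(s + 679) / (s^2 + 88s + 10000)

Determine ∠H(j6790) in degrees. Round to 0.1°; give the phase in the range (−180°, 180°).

At s = jω = j6790:
zero (s+679): 679 + j6790 → |·| = √(679²+6790²) = √46565141 ≈ 6823.9, ∠ = arctan(6790/679) ≈ 84.29°
quadratic: (j6790)² + 88·j6790 + 10000 = -46094100 + j597520 → |·| ≈ 4.6098e+07, ∠ ≈ 179.26°
∠H = 84.29° − 179.26° = -94.97°

-95.0°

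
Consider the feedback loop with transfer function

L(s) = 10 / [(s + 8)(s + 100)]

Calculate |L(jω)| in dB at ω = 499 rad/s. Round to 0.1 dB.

-88.1 dB

At s = jω = j499:
pole (s+8): 8 + j499 → |·| = √(8²+499²) = √249065 ≈ 499.06, ∠ = arctan(499/8) ≈ 89.08°
pole (s+100): 100 + j499 → |·| = √(100²+499²) = √259001 ≈ 508.92, ∠ = arctan(499/100) ≈ 78.67°
|L| = 10 / 2.5398e+05 ≈ 3.9373e-05
Gain = 20 log₁₀(3.9373e-05) ≈ -88.10 dB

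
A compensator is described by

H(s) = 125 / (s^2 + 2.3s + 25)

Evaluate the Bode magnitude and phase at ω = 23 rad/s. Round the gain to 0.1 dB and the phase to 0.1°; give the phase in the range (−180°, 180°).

-12.2 dB, -174.0°

At s = jω = j23:
quadratic: (j23)² + 2.3·j23 + 25 = -504 + j52.9 → |·| ≈ 506.77, ∠ ≈ 174.01°
|H| = 125 / 506.77 ≈ 0.24666
Gain = 20 log₁₀(0.24666) ≈ -12.16 dB
∠H = 0.00° − 174.01° = -174.01°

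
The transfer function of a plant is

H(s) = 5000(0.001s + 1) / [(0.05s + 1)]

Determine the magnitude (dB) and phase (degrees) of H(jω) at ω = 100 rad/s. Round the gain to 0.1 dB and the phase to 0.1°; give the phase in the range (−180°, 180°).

59.9 dB, -73.0°

At ω = 100 rad/s:
zero (1 + j100·0.001) = 1 + j0.1 → |·| ≈ 1.005, ∠ ≈ 5.71°
pole (1 + j100·0.05) = 1 + j5 → |·| ≈ 5.099, ∠ ≈ 78.69°
|H| = 5000 · 1.005 / (5.099) ≈ 985.49
Gain = 20 log₁₀(985.49) ≈ 59.87 dB
∠H = (5.71°) − (78.69°) = -72.98°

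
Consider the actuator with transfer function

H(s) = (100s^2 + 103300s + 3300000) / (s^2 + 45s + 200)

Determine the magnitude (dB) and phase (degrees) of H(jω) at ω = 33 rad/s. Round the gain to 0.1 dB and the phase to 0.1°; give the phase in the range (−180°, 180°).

Substitute s = j33:
Numerator: 100(j33)^2 + 103300(j33) + 3300000 = 3191100 + j3408900
Denominator: (j33)^2 + 45(j33) + 200 = -889 + j1485
|N| = √(3191100² + 3408900²) ≈ 4.6694e+06, ∠N ≈ 46.89°
|D| = √(889² + 1485²) ≈ 1730.8, ∠D ≈ 120.91°
|H| = 4.6694e+06 / 1730.8 ≈ 2697.8
Gain = 20 log₁₀(2697.8) ≈ 68.62 dB
∠H = 46.89° − 120.91° = -74.02°

68.6 dB, -74.0°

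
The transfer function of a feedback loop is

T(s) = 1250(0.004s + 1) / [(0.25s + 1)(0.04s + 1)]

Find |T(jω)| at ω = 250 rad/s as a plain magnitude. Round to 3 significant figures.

2.81

At ω = 250 rad/s:
zero (1 + j250·0.004) = 1 + j1 → |·| ≈ 1.4142, ∠ ≈ 45.00°
pole (1 + j250·0.25) = 1 + j62.5 → |·| ≈ 62.508, ∠ ≈ 89.08°
pole (1 + j250·0.04) = 1 + j10 → |·| ≈ 10.05, ∠ ≈ 84.29°
|T| = 1250 · 1.4142 / (62.508 · 10.05) ≈ 2.814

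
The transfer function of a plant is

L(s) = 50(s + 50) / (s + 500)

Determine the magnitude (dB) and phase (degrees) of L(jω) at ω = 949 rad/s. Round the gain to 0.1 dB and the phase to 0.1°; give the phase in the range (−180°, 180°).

32.9 dB, 24.8°

At s = jω = j949:
zero (s+50): 50 + j949 → |·| = √(50²+949²) = √903101 ≈ 950.32, ∠ = arctan(949/50) ≈ 86.98°
pole (s+500): 500 + j949 → |·| = √(500²+949²) = √1150601 ≈ 1072.7, ∠ = arctan(949/500) ≈ 62.22°
|L| = 50 · 950.32 / 1072.7 ≈ 44.296
Gain = 20 log₁₀(44.296) ≈ 32.93 dB
∠L = 86.98° − 62.22° = 24.76°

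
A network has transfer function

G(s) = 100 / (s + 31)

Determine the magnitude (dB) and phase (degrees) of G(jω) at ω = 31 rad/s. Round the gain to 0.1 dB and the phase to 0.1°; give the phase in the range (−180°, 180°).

Substitute s = j31:
Numerator: 100 = 100 + j0
Denominator: (j31) + 31 = 31 + j31
|N| = √(100² + 0²) ≈ 100, ∠N ≈ 0.00°
|D| = √(31² + 31²) ≈ 43.841, ∠D ≈ 45.00°
|G| = 100 / 43.841 ≈ 2.281
Gain = 20 log₁₀(2.281) ≈ 7.16 dB
∠G = 0.00° − 45.00° = -45.00°

7.2 dB, -45.0°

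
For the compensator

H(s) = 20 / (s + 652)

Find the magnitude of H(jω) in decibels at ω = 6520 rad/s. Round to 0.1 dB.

-50.3 dB

Substitute s = j6520:
Numerator: 20 = 20 + j0
Denominator: (j6520) + 652 = 652 + j6520
|N| = √(20² + 0²) ≈ 20, ∠N ≈ 0.00°
|D| = √(652² + 6520²) ≈ 6552.5, ∠D ≈ 84.29°
|H| = 20 / 6552.5 ≈ 0.0030523
Gain = 20 log₁₀(0.0030523) ≈ -50.31 dB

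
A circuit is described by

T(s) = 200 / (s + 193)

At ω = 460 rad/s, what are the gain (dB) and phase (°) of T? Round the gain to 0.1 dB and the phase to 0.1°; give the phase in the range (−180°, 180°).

-7.9 dB, -67.2°

Substitute s = j460:
Numerator: 200 = 200 + j0
Denominator: (j460) + 193 = 193 + j460
|N| = √(200² + 0²) ≈ 200, ∠N ≈ 0.00°
|D| = √(193² + 460²) ≈ 498.85, ∠D ≈ 67.24°
|T| = 200 / 498.85 ≈ 0.40092
Gain = 20 log₁₀(0.40092) ≈ -7.94 dB
∠T = 0.00° − 67.24° = -67.24°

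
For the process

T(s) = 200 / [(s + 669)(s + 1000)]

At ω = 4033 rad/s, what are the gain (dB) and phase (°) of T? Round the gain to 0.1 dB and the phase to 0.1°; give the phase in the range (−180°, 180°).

At s = jω = j4033:
pole (s+669): 669 + j4033 → |·| = √(669²+4033²) = √16712650 ≈ 4088.1, ∠ = arctan(4033/669) ≈ 80.58°
pole (s+1000): 1000 + j4033 → |·| = √(1000²+4033²) = √17265089 ≈ 4155.1, ∠ = arctan(4033/1000) ≈ 76.07°
|T| = 200 / 1.6986e+07 ≈ 1.1774e-05
Gain = 20 log₁₀(1.1774e-05) ≈ -98.58 dB
∠T = 0.00° − 156.65° = -156.65°

-98.6 dB, -156.7°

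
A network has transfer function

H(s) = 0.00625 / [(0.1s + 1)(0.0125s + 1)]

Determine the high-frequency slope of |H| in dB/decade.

Each pole contributes −20 dB/decade at high frequency; each zero contributes +20 dB/decade.
Net: 0 zero(s) − 2 pole(s) → -40 dB/decade.

-40 dB/decade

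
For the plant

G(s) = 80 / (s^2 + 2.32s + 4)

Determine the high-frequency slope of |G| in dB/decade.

Each pole contributes −20 dB/decade at high frequency; each zero contributes +20 dB/decade.
Net: 0 zero(s) − 2 pole(s) → -40 dB/decade.

-40 dB/decade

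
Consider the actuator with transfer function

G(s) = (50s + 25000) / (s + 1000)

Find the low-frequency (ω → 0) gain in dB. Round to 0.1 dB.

G(0) = 25000 / 1000 = 25
20 log₁₀(25) ≈ 27.96 dB

28.0 dB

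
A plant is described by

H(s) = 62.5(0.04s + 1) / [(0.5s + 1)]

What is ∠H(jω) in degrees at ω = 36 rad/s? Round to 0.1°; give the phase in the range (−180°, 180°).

At ω = 36 rad/s:
zero (1 + j36·0.04) = 1 + j1.44 → |·| ≈ 1.7532, ∠ ≈ 55.22°
pole (1 + j36·0.5) = 1 + j18 → |·| ≈ 18.028, ∠ ≈ 86.82°
∠H = (55.22°) − (86.82°) = -31.60°

-31.6°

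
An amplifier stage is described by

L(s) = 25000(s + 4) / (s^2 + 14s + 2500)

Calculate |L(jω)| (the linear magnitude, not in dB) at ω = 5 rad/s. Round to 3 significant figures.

At s = jω = j5:
zero (s+4): 4 + j5 → |·| = √(4²+5²) = √41 ≈ 6.4031, ∠ = arctan(5/4) ≈ 51.34°
quadratic: (j5)² + 14·j5 + 2500 = 2475 + j70 → |·| ≈ 2476, ∠ ≈ 1.62°
|L| = 25000 · 6.4031 / 2476 ≈ 64.652

64.7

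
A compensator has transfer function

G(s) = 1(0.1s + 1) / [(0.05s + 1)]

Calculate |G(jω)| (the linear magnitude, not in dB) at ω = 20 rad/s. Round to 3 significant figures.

1.58

At ω = 20 rad/s:
zero (1 + j20·0.1) = 1 + j2 → |·| ≈ 2.2361, ∠ ≈ 63.43°
pole (1 + j20·0.05) = 1 + j1 → |·| ≈ 1.4142, ∠ ≈ 45.00°
|G| = 1 · 2.2361 / (1.4142) ≈ 1.5812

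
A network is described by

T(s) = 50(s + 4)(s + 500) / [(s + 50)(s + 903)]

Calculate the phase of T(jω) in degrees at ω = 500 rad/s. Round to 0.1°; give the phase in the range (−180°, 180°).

21.3°

At s = jω = j500:
zero (s+4): 4 + j500 → |·| = √(4²+500²) = √250016 ≈ 500.02, ∠ = arctan(500/4) ≈ 89.54°
zero (s+500): 500 + j500 → |·| = √(500²+500²) = √500000 ≈ 707.11, ∠ = arctan(500/500) ≈ 45.00°
pole (s+50): 50 + j500 → |·| = √(50²+500²) = √252500 ≈ 502.49, ∠ = arctan(500/50) ≈ 84.29°
pole (s+903): 903 + j500 → |·| = √(903²+500²) = √1065409 ≈ 1032.2, ∠ = arctan(500/903) ≈ 28.97°
∠T = 134.54° − 113.26° = 21.28°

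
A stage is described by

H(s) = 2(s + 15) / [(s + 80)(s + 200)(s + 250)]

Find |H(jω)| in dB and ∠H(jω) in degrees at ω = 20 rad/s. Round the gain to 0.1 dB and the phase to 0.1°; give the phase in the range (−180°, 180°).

At s = jω = j20:
zero (s+15): 15 + j20 → |·| = √(15²+20²) = √625 ≈ 25, ∠ = arctan(20/15) ≈ 53.13°
pole (s+80): 80 + j20 → |·| = √(80²+20²) = √6800 ≈ 82.462, ∠ = arctan(20/80) ≈ 14.04°
pole (s+200): 200 + j20 → |·| = √(200²+20²) = √40400 ≈ 201, ∠ = arctan(20/200) ≈ 5.71°
pole (s+250): 250 + j20 → |·| = √(250²+20²) = √62900 ≈ 250.8, ∠ = arctan(20/250) ≈ 4.57°
|H| = 2 · 25 / 4.157e+06 ≈ 1.2028e-05
Gain = 20 log₁₀(1.2028e-05) ≈ -98.40 dB
∠H = 53.13° − 24.32° = 28.81°

-98.4 dB, 28.8°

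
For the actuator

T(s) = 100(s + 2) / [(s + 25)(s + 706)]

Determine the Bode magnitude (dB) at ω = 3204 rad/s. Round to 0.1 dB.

-30.3 dB

At s = jω = j3204:
zero (s+2): 2 + j3204 → |·| = √(2²+3204²) = √10265620 ≈ 3204, ∠ = arctan(3204/2) ≈ 89.96°
pole (s+25): 25 + j3204 → |·| = √(25²+3204²) = √10266241 ≈ 3204.1, ∠ = arctan(3204/25) ≈ 89.55°
pole (s+706): 706 + j3204 → |·| = √(706²+3204²) = √10764052 ≈ 3280.9, ∠ = arctan(3204/706) ≈ 77.57°
|T| = 100 · 3204 / 1.0512e+07 ≈ 0.030479
Gain = 20 log₁₀(0.030479) ≈ -30.32 dB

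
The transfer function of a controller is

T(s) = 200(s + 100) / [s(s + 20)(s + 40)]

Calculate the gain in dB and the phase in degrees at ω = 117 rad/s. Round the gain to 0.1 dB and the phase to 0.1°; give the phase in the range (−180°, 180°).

At s = jω = j117:
zero (s+100): 100 + j117 → |·| = √(100²+117²) = √23689 ≈ 153.91, ∠ = arctan(117/100) ≈ 49.48°
pole (s+20): 20 + j117 → |·| = √(20²+117²) = √14089 ≈ 118.7, ∠ = arctan(117/20) ≈ 80.30°
pole (s+40): 40 + j117 → |·| = √(40²+117²) = √15289 ≈ 123.65, ∠ = arctan(117/40) ≈ 71.13°
pole at origin: |s| = 117, ∠ = 90.00° (in denominator)
|T| = 200 · 153.91 / 1.7172e+06 ≈ 0.017926
Gain = 20 log₁₀(0.017926) ≈ -34.93 dB
∠T = 49.48° − 241.43° = -191.95° ≡ 168.05° (principal value)

-34.9 dB, 168.1°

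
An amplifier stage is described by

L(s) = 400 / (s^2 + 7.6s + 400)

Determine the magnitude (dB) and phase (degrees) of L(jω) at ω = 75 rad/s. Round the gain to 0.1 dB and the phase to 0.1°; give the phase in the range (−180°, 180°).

-22.4 dB, -173.8°

At s = jω = j75:
quadratic: (j75)² + 7.6·j75 + 400 = -5225 + j570 → |·| ≈ 5256, ∠ ≈ 173.77°
|L| = 400 / 5256 ≈ 0.076104
Gain = 20 log₁₀(0.076104) ≈ -22.37 dB
∠L = 0.00° − 173.77° = -173.77°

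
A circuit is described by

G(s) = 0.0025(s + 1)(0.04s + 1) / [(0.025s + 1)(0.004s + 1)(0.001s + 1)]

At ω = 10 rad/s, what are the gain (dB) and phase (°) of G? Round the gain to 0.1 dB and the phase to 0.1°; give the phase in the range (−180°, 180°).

-31.6 dB, 89.2°

At ω = 10 rad/s:
zero (1 + j10·1) = 1 + j10 → |·| ≈ 10.05, ∠ ≈ 84.29°
zero (1 + j10·0.04) = 1 + j0.4 → |·| ≈ 1.077, ∠ ≈ 21.80°
pole (1 + j10·0.025) = 1 + j0.25 → |·| ≈ 1.0308, ∠ ≈ 14.04°
pole (1 + j10·0.004) = 1 + j0.04 → |·| ≈ 1.0008, ∠ ≈ 2.29°
pole (1 + j10·0.001) = 1 + j0.01 → |·| ≈ 1, ∠ ≈ 0.57°
|G| = 0.0025 · 10.05 · 1.077 / (1.0308 · 1.0008 · 1) ≈ 0.02623
Gain = 20 log₁₀(0.02623) ≈ -31.62 dB
∠G = (84.29° + 21.80°) − (14.04° + 2.29° + 0.57°) = 89.19°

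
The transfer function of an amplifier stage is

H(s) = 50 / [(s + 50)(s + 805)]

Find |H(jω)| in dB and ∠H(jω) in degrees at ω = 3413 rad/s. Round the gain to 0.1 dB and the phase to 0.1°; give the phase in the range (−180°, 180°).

-107.6 dB, -165.9°

At s = jω = j3413:
pole (s+50): 50 + j3413 → |·| = √(50²+3413²) = √11651069 ≈ 3413.4, ∠ = arctan(3413/50) ≈ 89.16°
pole (s+805): 805 + j3413 → |·| = √(805²+3413²) = √12296594 ≈ 3506.6, ∠ = arctan(3413/805) ≈ 76.73°
|H| = 50 / 1.1969e+07 ≈ 4.1775e-06
Gain = 20 log₁₀(4.1775e-06) ≈ -107.58 dB
∠H = 0.00° − 165.89° = -165.89°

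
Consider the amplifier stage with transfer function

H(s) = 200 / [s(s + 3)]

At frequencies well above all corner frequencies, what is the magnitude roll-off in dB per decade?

-40 dB/decade

Each pole contributes −20 dB/decade at high frequency; each zero contributes +20 dB/decade.
Net: 0 zero(s) − 2 pole(s) → -40 dB/decade.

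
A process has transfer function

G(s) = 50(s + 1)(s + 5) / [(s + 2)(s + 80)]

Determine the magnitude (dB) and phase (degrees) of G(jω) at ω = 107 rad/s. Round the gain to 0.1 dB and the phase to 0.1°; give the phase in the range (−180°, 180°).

32.1 dB, 34.6°

At s = jω = j107:
zero (s+1): 1 + j107 → |·| = √(1²+107²) = √11450 ≈ 107, ∠ = arctan(107/1) ≈ 89.46°
zero (s+5): 5 + j107 → |·| = √(5²+107²) = √11474 ≈ 107.12, ∠ = arctan(107/5) ≈ 87.32°
pole (s+2): 2 + j107 → |·| = √(2²+107²) = √11453 ≈ 107.02, ∠ = arctan(107/2) ≈ 88.93°
pole (s+80): 80 + j107 → |·| = √(80²+107²) = √17849 ≈ 133.6, ∠ = arctan(107/80) ≈ 53.22°
|G| = 50 · 11462 / 14298 ≈ 40.083
Gain = 20 log₁₀(40.083) ≈ 32.06 dB
∠G = 176.78° − 142.15° = 34.63°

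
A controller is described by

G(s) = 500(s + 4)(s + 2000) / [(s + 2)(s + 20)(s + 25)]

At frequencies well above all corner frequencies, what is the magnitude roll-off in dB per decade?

-20 dB/decade

Each pole contributes −20 dB/decade at high frequency; each zero contributes +20 dB/decade.
Net: 2 zero(s) − 3 pole(s) → -20 dB/decade.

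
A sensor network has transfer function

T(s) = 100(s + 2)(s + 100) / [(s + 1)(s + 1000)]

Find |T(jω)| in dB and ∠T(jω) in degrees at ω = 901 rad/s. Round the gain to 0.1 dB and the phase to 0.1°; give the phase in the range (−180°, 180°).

At s = jω = j901:
zero (s+2): 2 + j901 → |·| = √(2²+901²) = √811805 ≈ 901, ∠ = arctan(901/2) ≈ 89.87°
zero (s+100): 100 + j901 → |·| = √(100²+901²) = √821801 ≈ 906.53, ∠ = arctan(901/100) ≈ 83.67°
pole (s+1): 1 + j901 → |·| = √(1²+901²) = √811802 ≈ 901, ∠ = arctan(901/1) ≈ 89.94°
pole (s+1000): 1000 + j901 → |·| = √(1000²+901²) = √1811801 ≈ 1346, ∠ = arctan(901/1000) ≈ 42.02°
|T| = 100 · 8.1678e+05 / 1.2127e+06 ≈ 67.352
Gain = 20 log₁₀(67.352) ≈ 36.57 dB
∠T = 173.54° − 131.96° = 41.58°

36.6 dB, 41.6°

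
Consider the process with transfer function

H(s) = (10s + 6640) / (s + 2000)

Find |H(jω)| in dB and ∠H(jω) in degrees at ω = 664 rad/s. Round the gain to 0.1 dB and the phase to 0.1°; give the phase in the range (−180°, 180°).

Substitute s = j664:
Numerator: 10(j664) + 6640 = 6640 + j6640
Denominator: (j664) + 2000 = 2000 + j664
|N| = √(6640² + 6640²) ≈ 9390.4, ∠N ≈ 45.00°
|D| = √(2000² + 664²) ≈ 2107.3, ∠D ≈ 18.37°
|H| = 9390.4 / 2107.3 ≈ 4.4561
Gain = 20 log₁₀(4.4561) ≈ 12.98 dB
∠H = 45.00° − 18.37° = 26.63°

13.0 dB, 26.6°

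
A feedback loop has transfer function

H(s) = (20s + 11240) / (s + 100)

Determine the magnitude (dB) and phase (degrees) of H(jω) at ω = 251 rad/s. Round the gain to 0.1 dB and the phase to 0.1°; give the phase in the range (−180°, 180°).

33.2 dB, -44.2°

Substitute s = j251:
Numerator: 20(j251) + 11240 = 11240 + j5020
Denominator: (j251) + 100 = 100 + j251
|N| = √(11240² + 5020²) ≈ 12310, ∠N ≈ 24.07°
|D| = √(100² + 251²) ≈ 270.19, ∠D ≈ 68.28°
|H| = 12310 / 270.19 ≈ 45.561
Gain = 20 log₁₀(45.561) ≈ 33.17 dB
∠H = 24.07° − 68.28° = -44.21°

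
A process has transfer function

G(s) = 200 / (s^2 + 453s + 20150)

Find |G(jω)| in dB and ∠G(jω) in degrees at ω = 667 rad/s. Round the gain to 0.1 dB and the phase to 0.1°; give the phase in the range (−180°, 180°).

Substitute s = j667:
Numerator: 200 = 200 + j0
Denominator: (j667)^2 + 453(j667) + 20150 = -424739 + j302151
|N| = √(200² + 0²) ≈ 200, ∠N ≈ 0.00°
|D| = √(424739² + 302151²) ≈ 5.2125e+05, ∠D ≈ 144.57°
|G| = 200 / 5.2125e+05 ≈ 0.00038369
Gain = 20 log₁₀(0.00038369) ≈ -68.32 dB
∠G = 0.00° − 144.57° = -144.57°

-68.3 dB, -144.6°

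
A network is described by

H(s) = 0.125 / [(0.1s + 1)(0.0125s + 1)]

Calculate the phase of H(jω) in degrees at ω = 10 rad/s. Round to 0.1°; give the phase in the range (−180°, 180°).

-52.1°

At ω = 10 rad/s:
pole (1 + j10·0.1) = 1 + j1 → |·| ≈ 1.4142, ∠ ≈ 45.00°
pole (1 + j10·0.0125) = 1 + j0.125 → |·| ≈ 1.0078, ∠ ≈ 7.13°
∠H = (0°) − (45.00° + 7.13°) = -52.13°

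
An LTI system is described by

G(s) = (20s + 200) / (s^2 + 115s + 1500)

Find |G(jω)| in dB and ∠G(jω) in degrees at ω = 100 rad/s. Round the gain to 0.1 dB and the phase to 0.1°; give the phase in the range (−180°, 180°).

-17.0 dB, -42.2°

Substitute s = j100:
Numerator: 20(j100) + 200 = 200 + j2000
Denominator: (j100)^2 + 115(j100) + 1500 = -8500 + j11500
|N| = √(200² + 2000²) ≈ 2010, ∠N ≈ 84.29°
|D| = √(8500² + 11500²) ≈ 14300, ∠D ≈ 126.47°
|G| = 2010 / 14300 ≈ 0.14056
Gain = 20 log₁₀(0.14056) ≈ -17.04 dB
∠G = 84.29° − 126.47° = -42.18°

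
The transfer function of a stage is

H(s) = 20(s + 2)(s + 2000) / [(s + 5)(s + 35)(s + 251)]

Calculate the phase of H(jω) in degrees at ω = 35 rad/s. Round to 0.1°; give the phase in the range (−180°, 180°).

At s = jω = j35:
zero (s+2): 2 + j35 → |·| = √(2²+35²) = √1229 ≈ 35.057, ∠ = arctan(35/2) ≈ 86.73°
zero (s+2000): 2000 + j35 → |·| = √(2000²+35²) = √4001225 ≈ 2000.3, ∠ = arctan(35/2000) ≈ 1.00°
pole (s+5): 5 + j35 → |·| = √(5²+35²) = √1250 ≈ 35.355, ∠ = arctan(35/5) ≈ 81.87°
pole (s+35): 35 + j35 → |·| = √(35²+35²) = √2450 ≈ 49.497, ∠ = arctan(35/35) ≈ 45.00°
pole (s+251): 251 + j35 → |·| = √(251²+35²) = √64226 ≈ 253.43, ∠ = arctan(35/251) ≈ 7.94°
∠H = 87.73° − 134.81° = -47.08°

-47.1°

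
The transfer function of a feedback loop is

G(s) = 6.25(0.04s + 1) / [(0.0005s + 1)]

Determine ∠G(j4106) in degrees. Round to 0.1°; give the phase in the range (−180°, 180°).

At ω = 4106 rad/s:
zero (1 + j4106·0.04) = 1 + j164.24 → |·| ≈ 164.24, ∠ ≈ 89.65°
pole (1 + j4106·0.0005) = 1 + j2.053 → |·| ≈ 2.2836, ∠ ≈ 64.03°
∠G = (89.65°) − (64.03°) = 25.62°

25.6°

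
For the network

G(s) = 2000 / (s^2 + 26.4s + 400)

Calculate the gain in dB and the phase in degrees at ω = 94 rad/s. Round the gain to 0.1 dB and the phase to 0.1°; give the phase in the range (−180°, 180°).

At s = jω = j94:
quadratic: (j94)² + 26.4·j94 + 400 = -8436 + j2481.6 → |·| ≈ 8793.4, ∠ ≈ 163.61°
|G| = 2000 / 8793.4 ≈ 0.22744
Gain = 20 log₁₀(0.22744) ≈ -12.86 dB
∠G = 0.00° − 163.61° = -163.61°

-12.9 dB, -163.6°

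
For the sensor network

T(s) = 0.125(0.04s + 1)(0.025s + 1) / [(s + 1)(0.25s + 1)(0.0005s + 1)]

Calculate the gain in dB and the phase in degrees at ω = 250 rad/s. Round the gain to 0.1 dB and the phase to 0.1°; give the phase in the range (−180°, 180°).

At ω = 250 rad/s:
zero (1 + j250·0.04) = 1 + j10 → |·| ≈ 10.05, ∠ ≈ 84.29°
zero (1 + j250·0.025) = 1 + j6.25 → |·| ≈ 6.3295, ∠ ≈ 80.91°
pole (1 + j250·1) = 1 + j250 → |·| ≈ 250, ∠ ≈ 89.77°
pole (1 + j250·0.25) = 1 + j62.5 → |·| ≈ 62.508, ∠ ≈ 89.08°
pole (1 + j250·0.0005) = 1 + j0.125 → |·| ≈ 1.0078, ∠ ≈ 7.13°
|T| = 0.125 · 10.05 · 6.3295 / (250 · 62.508 · 1.0078) ≈ 0.00050489
Gain = 20 log₁₀(0.00050489) ≈ -65.94 dB
∠T = (84.29° + 80.91°) − (89.77° + 89.08° + 7.13°) = -20.78°

-65.9 dB, -20.8°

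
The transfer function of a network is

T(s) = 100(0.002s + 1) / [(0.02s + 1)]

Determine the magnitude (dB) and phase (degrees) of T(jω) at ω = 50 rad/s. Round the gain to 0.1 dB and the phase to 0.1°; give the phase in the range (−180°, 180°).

37.0 dB, -39.3°

At ω = 50 rad/s:
zero (1 + j50·0.002) = 1 + j0.1 → |·| ≈ 1.005, ∠ ≈ 5.71°
pole (1 + j50·0.02) = 1 + j1 → |·| ≈ 1.4142, ∠ ≈ 45.00°
|T| = 100 · 1.005 / (1.4142) ≈ 71.065
Gain = 20 log₁₀(71.065) ≈ 37.03 dB
∠T = (5.71°) − (45.00°) = -39.29°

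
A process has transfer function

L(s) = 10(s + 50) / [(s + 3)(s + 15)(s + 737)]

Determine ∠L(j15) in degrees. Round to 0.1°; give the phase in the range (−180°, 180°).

-108.2°

At s = jω = j15:
zero (s+50): 50 + j15 → |·| = √(50²+15²) = √2725 ≈ 52.202, ∠ = arctan(15/50) ≈ 16.70°
pole (s+3): 3 + j15 → |·| = √(3²+15²) = √234 ≈ 15.297, ∠ = arctan(15/3) ≈ 78.69°
pole (s+15): 15 + j15 → |·| = √(15²+15²) = √450 ≈ 21.213, ∠ = arctan(15/15) ≈ 45.00°
pole (s+737): 737 + j15 → |·| = √(737²+15²) = √543394 ≈ 737.15, ∠ = arctan(15/737) ≈ 1.17°
∠L = 16.70° − 124.86° = -108.16°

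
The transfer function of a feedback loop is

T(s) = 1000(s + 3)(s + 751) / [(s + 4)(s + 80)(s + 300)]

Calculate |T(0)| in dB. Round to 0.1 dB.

27.4 dB

T(0) = 1000·3·751 / (4·80·300) ≈ 23.469
20 log₁₀(23.469) ≈ 27.41 dB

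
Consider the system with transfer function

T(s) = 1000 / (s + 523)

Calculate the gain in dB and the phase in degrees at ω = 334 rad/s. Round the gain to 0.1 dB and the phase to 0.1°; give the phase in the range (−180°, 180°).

4.1 dB, -32.6°

Substitute s = j334:
Numerator: 1000 = 1000 + j0
Denominator: (j334) + 523 = 523 + j334
|N| = √(1000² + 0²) ≈ 1000, ∠N ≈ 0.00°
|D| = √(523² + 334²) ≈ 620.55, ∠D ≈ 32.56°
|T| = 1000 / 620.55 ≈ 1.6115
Gain = 20 log₁₀(1.6115) ≈ 4.14 dB
∠T = 0.00° − 32.56° = -32.56°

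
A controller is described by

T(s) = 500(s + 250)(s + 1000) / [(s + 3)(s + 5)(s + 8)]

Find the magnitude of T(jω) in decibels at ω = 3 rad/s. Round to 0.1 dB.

At s = jω = j3:
zero (s+250): 250 + j3 → |·| = √(250²+3²) = √62509 ≈ 250.02, ∠ = arctan(3/250) ≈ 0.69°
zero (s+1000): 1000 + j3 → |·| = √(1000²+3²) = √1000009 ≈ 1000, ∠ = arctan(3/1000) ≈ 0.17°
pole (s+3): 3 + j3 → |·| = √(3²+3²) = √18 ≈ 4.2426, ∠ = arctan(3/3) ≈ 45.00°
pole (s+5): 5 + j3 → |·| = √(5²+3²) = √34 ≈ 5.831, ∠ = arctan(3/5) ≈ 30.96°
pole (s+8): 8 + j3 → |·| = √(8²+3²) = √73 ≈ 8.544, ∠ = arctan(3/8) ≈ 20.56°
|T| = 500 · 2.5002e+05 / 211.37 ≈ 5.9143e+05
Gain = 20 log₁₀(5.9143e+05) ≈ 115.44 dB

115.4 dB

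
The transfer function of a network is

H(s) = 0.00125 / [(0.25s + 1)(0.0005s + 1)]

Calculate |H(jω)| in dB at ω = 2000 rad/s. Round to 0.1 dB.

At ω = 2000 rad/s:
pole (1 + j2000·0.25) = 1 + j500 → |·| ≈ 500, ∠ ≈ 89.89°
pole (1 + j2000·0.0005) = 1 + j1 → |·| ≈ 1.4142, ∠ ≈ 45.00°
|H| = 0.00125 · 1 / (500 · 1.4142) ≈ 1.7678e-06
Gain = 20 log₁₀(1.7678e-06) ≈ -115.05 dB

-115.1 dB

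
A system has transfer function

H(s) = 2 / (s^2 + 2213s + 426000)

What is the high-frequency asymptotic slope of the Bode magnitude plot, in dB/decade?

Each pole contributes −20 dB/decade at high frequency; each zero contributes +20 dB/decade.
Net: 0 zero(s) − 2 pole(s) → -40 dB/decade.

-40 dB/decade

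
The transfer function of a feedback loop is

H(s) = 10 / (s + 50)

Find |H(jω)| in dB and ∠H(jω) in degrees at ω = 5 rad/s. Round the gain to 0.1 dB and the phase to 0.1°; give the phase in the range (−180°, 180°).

At s = jω = j5:
pole (s+50): 50 + j5 → |·| = √(50²+5²) = √2525 ≈ 50.249, ∠ = arctan(5/50) ≈ 5.71°
|H| = 10 / 50.249 ≈ 0.19901
Gain = 20 log₁₀(0.19901) ≈ -14.02 dB
∠H = 0.00° − 5.71° = -5.71°

-14.0 dB, -5.7°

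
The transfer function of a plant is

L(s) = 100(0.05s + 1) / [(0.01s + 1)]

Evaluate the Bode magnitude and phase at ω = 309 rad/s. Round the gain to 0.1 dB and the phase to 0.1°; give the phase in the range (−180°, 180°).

At ω = 309 rad/s:
zero (1 + j309·0.05) = 1 + j15.45 → |·| ≈ 15.482, ∠ ≈ 86.30°
pole (1 + j309·0.01) = 1 + j3.09 → |·| ≈ 3.2478, ∠ ≈ 72.07°
|L| = 100 · 15.482 / (3.2478) ≈ 476.69
Gain = 20 log₁₀(476.69) ≈ 53.56 dB
∠L = (86.30°) − (72.07°) = 14.23°

53.6 dB, 14.2°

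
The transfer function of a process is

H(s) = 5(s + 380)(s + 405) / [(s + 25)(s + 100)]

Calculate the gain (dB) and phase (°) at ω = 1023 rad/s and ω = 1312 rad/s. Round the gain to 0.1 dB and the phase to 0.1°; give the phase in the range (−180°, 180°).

ω = 1023: 15.1 dB, -35.0°; ω = 1312: 14.7 dB, -27.9°

At s = jω = j1023:
zero (s+380): 380 + j1023 → |·| = √(380²+1023²) = √1190929 ≈ 1091.3, ∠ = arctan(1023/380) ≈ 69.62°
zero (s+405): 405 + j1023 → |·| = √(405²+1023²) = √1210554 ≈ 1100.3, ∠ = arctan(1023/405) ≈ 68.40°
pole (s+25): 25 + j1023 → |·| = √(25²+1023²) = √1047154 ≈ 1023.3, ∠ = arctan(1023/25) ≈ 88.60°
pole (s+100): 100 + j1023 → |·| = √(100²+1023²) = √1056529 ≈ 1027.9, ∠ = arctan(1023/100) ≈ 84.42°
|H| = 5 · 1.2008e+06 / 1.0519e+06 ≈ 5.7078
Gain = 20 log₁₀(5.7078) ≈ 15.13 dB
∠H = 138.02° − 173.02° = -35.00°

At s = jω = j1312:
zero (s+380): 380 + j1312 → |·| = √(380²+1312²) = √1865744 ≈ 1365.9, ∠ = arctan(1312/380) ≈ 73.85°
zero (s+405): 405 + j1312 → |·| = √(405²+1312²) = √1885369 ≈ 1373.1, ∠ = arctan(1312/405) ≈ 72.85°
pole (s+25): 25 + j1312 → |·| = √(25²+1312²) = √1721969 ≈ 1312.2, ∠ = arctan(1312/25) ≈ 88.91°
pole (s+100): 100 + j1312 → |·| = √(100²+1312²) = √1731344 ≈ 1315.8, ∠ = arctan(1312/100) ≈ 85.64°
|H| = 5 · 1.8755e+06 / 1.7266e+06 ≈ 5.4312
Gain = 20 log₁₀(5.4312) ≈ 14.70 dB
∠H = 146.70° − 174.55° = -27.85°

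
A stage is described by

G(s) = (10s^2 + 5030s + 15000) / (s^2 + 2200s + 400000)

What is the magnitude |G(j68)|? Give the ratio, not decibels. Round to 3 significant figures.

0.812

Substitute s = j68:
Numerator: 10(j68)^2 + 5030(j68) + 15000 = -31240 + j342040
Denominator: (j68)^2 + 2200(j68) + 400000 = 395376 + j149600
|N| = √(31240² + 342040²) ≈ 3.4346e+05, ∠N ≈ 95.22°
|D| = √(395376² + 149600²) ≈ 4.2273e+05, ∠D ≈ 20.73°
|G| = 3.4346e+05 / 4.2273e+05 ≈ 0.81248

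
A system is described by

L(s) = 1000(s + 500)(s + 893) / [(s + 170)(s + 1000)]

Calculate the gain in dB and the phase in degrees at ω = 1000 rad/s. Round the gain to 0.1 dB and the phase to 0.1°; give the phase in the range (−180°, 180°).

At s = jω = j1000:
zero (s+500): 500 + j1000 → |·| = √(500²+1000²) = √1250000 ≈ 1118, ∠ = arctan(1000/500) ≈ 63.43°
zero (s+893): 893 + j1000 → |·| = √(893²+1000²) = √1797449 ≈ 1340.7, ∠ = arctan(1000/893) ≈ 48.24°
pole (s+170): 170 + j1000 → |·| = √(170²+1000²) = √1028900 ≈ 1014.3, ∠ = arctan(1000/170) ≈ 80.35°
pole (s+1000): 1000 + j1000 → |·| = √(1000²+1000²) = √2000000 ≈ 1414.2, ∠ = arctan(1000/1000) ≈ 45.00°
|L| = 1000 · 1.4989e+06 / 1.4344e+06 ≈ 1045
Gain = 20 log₁₀(1045) ≈ 60.38 dB
∠L = 111.67° − 125.35° = -13.68°

60.4 dB, -13.7°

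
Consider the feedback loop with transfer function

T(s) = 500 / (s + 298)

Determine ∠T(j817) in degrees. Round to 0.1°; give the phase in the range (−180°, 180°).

-70.0°

Substitute s = j817:
Numerator: 500 = 500 + j0
Denominator: (j817) + 298 = 298 + j817
|N| = √(500² + 0²) ≈ 500, ∠N ≈ 0.00°
|D| = √(298² + 817²) ≈ 869.65, ∠D ≈ 69.96°
∠T = 0.00° − 69.96° = -69.96°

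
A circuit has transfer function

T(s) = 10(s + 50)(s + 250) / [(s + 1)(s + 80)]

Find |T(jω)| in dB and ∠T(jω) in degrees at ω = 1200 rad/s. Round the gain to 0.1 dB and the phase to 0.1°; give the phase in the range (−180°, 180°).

20.2 dB, -10.3°

At s = jω = j1200:
zero (s+50): 50 + j1200 → |·| = √(50²+1200²) = √1442500 ≈ 1201, ∠ = arctan(1200/50) ≈ 87.61°
zero (s+250): 250 + j1200 → |·| = √(250²+1200²) = √1502500 ≈ 1225.8, ∠ = arctan(1200/250) ≈ 78.23°
pole (s+1): 1 + j1200 → |·| = √(1²+1200²) = √1440001 ≈ 1200, ∠ = arctan(1200/1) ≈ 89.95°
pole (s+80): 80 + j1200 → |·| = √(80²+1200²) = √1446400 ≈ 1202.7, ∠ = arctan(1200/80) ≈ 86.19°
|T| = 10 · 1.4722e+06 / 1.4432e+06 ≈ 10.201
Gain = 20 log₁₀(10.201) ≈ 20.17 dB
∠T = 165.84° − 176.14° = -10.30°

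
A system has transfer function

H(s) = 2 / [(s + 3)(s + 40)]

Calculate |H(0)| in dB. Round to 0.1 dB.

-35.6 dB

H(0) = 2 / (3·40) ≈ 0.016667
20 log₁₀(0.016667) ≈ -35.56 dB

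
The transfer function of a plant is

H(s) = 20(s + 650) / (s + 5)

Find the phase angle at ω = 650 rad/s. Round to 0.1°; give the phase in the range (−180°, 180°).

At s = jω = j650:
zero (s+650): 650 + j650 → |·| = √(650²+650²) = √845000 ≈ 919.24, ∠ = arctan(650/650) ≈ 45.00°
pole (s+5): 5 + j650 → |·| = √(5²+650²) = √422525 ≈ 650.02, ∠ = arctan(650/5) ≈ 89.56°
∠H = 45.00° − 89.56° = -44.56°

-44.6°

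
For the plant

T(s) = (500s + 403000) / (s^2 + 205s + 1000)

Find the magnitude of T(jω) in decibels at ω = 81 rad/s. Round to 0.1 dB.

27.3 dB

Substitute s = j81:
Numerator: 500(j81) + 403000 = 403000 + j40500
Denominator: (j81)^2 + 205(j81) + 1000 = -5561 + j16605
|N| = √(403000² + 40500²) ≈ 4.0503e+05, ∠N ≈ 5.74°
|D| = √(5561² + 16605²) ≈ 17511, ∠D ≈ 108.52°
|T| = 4.0503e+05 / 17511 ≈ 23.13
Gain = 20 log₁₀(23.13) ≈ 27.28 dB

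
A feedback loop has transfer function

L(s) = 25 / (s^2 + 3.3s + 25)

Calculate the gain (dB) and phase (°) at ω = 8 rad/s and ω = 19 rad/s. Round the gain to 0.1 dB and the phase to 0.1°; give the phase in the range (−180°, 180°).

ω = 8: -5.5 dB, -145.9°; ω = 19: -22.7 dB, -169.4°

At s = jω = j8:
quadratic: (j8)² + 3.3·j8 + 25 = -39 + j26.4 → |·| ≈ 47.095, ∠ ≈ 145.91°
|L| = 25 / 47.095 ≈ 0.53084
Gain = 20 log₁₀(0.53084) ≈ -5.50 dB
∠L = 0.00° − 145.91° = -145.91°

At s = jω = j19:
quadratic: (j19)² + 3.3·j19 + 25 = -336 + j62.7 → |·| ≈ 341.8, ∠ ≈ 169.43°
|L| = 25 / 341.8 ≈ 0.073142
Gain = 20 log₁₀(0.073142) ≈ -22.72 dB
∠L = 0.00° − 169.43° = -169.43°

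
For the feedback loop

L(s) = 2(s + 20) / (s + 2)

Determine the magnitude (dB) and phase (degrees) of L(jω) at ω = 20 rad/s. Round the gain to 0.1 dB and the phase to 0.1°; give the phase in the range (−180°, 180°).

At s = jω = j20:
zero (s+20): 20 + j20 → |·| = √(20²+20²) = √800 ≈ 28.284, ∠ = arctan(20/20) ≈ 45.00°
pole (s+2): 2 + j20 → |·| = √(2²+20²) = √404 ≈ 20.1, ∠ = arctan(20/2) ≈ 84.29°
|L| = 2 · 28.284 / 20.1 ≈ 2.8143
Gain = 20 log₁₀(2.8143) ≈ 8.99 dB
∠L = 45.00° − 84.29° = -39.29°

9.0 dB, -39.3°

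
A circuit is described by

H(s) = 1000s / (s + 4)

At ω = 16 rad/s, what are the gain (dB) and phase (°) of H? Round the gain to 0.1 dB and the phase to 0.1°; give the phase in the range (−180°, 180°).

At s = jω = j16:
zero at origin: s = j16 → |·| = 16, ∠ = 90.00°
pole (s+4): 4 + j16 → |·| = √(4²+16²) = √272 ≈ 16.492, ∠ = arctan(16/4) ≈ 75.96°
|H| = 1000 · 16 / 16.492 ≈ 970.17
Gain = 20 log₁₀(970.17) ≈ 59.74 dB
∠H = 90.00° − 75.96° = 14.04°

59.7 dB, 14.0°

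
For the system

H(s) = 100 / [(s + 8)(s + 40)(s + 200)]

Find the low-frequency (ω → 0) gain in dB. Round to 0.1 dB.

H(0) = 100 / (8·40·200) = 0.0015625
20 log₁₀(0.0015625) ≈ -56.12 dB

-56.1 dB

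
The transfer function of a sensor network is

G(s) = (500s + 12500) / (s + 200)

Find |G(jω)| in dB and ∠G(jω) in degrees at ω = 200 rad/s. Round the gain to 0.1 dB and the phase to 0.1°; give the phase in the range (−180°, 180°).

Substitute s = j200:
Numerator: 500(j200) + 12500 = 12500 + j100000
Denominator: (j200) + 200 = 200 + j200
|N| = √(12500² + 100000²) ≈ 1.0078e+05, ∠N ≈ 82.87°
|D| = √(200² + 200²) ≈ 282.84, ∠D ≈ 45.00°
|G| = 1.0078e+05 / 282.84 ≈ 356.31
Gain = 20 log₁₀(356.31) ≈ 51.04 dB
∠G = 82.87° − 45.00° = 37.87°

51.0 dB, 37.9°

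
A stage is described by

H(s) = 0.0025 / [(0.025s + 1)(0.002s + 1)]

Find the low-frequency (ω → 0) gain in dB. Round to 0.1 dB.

-52.0 dB

H(0) = 0.0025 · 1 / 1 = 0.0025
20 log₁₀(0.0025) ≈ -52.04 dB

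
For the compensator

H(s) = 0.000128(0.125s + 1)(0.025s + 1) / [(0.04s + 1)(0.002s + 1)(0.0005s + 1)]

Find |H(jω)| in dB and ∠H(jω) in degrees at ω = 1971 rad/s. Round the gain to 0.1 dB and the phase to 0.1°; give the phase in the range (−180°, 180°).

-49.2 dB, -31.0°

At ω = 1971 rad/s:
zero (1 + j1971·0.125) = 1 + j246.375 → |·| ≈ 246.38, ∠ ≈ 89.77°
zero (1 + j1971·0.025) = 1 + j49.275 → |·| ≈ 49.285, ∠ ≈ 88.84°
pole (1 + j1971·0.04) = 1 + j78.84 → |·| ≈ 78.846, ∠ ≈ 89.27°
pole (1 + j1971·0.002) = 1 + j3.942 → |·| ≈ 4.0669, ∠ ≈ 75.77°
pole (1 + j1971·0.0005) = 1 + j0.9855 → |·| ≈ 1.404, ∠ ≈ 44.58°
|H| = 0.000128 · 246.38 · 49.285 / (78.846 · 4.0669 · 1.404) ≈ 0.0034524
Gain = 20 log₁₀(0.0034524) ≈ -49.24 dB
∠H = (89.77° + 88.84°) − (89.27° + 75.77° + 44.58°) = -31.01°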